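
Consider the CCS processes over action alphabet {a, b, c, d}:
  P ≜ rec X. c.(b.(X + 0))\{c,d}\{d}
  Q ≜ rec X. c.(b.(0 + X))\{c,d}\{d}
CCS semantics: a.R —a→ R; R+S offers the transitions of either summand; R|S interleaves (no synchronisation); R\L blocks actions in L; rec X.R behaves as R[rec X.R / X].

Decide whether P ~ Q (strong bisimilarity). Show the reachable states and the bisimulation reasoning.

P's transition system — 3 states:
  m0 = rec X. c.(b.(X + 0))\{c,d}\{d} has moves =c=> m1
  m1 = (b.((rec X. c.(b.(X + 0))\{c,d}\{d}) + 0))\{c,d}\{d} has moves =b=> m2
  m2 = ((rec X. c.(b.(X + 0))\{c,d}\{d}) + 0)\{c,d}\{d} has moves ∅
Q's transition system — 3 states:
  n0 = rec X. c.(b.(0 + X))\{c,d}\{d} has moves =c=> n1
  n1 = (b.(0 + (rec X. c.(b.(0 + X))\{c,d}\{d})))\{c,d}\{d} has moves =b=> n2
  n2 = (0 + (rec X. c.(b.(0 + X))\{c,d}\{d}))\{c,d}\{d} has moves ∅
Bisimilarity quotient blocks:
  B0 = {m0, n0}
  B1 = {m1, n1}
  B2 = {m2, n2}
m0 ∈ B0, n0 ∈ B0 → same block

bisimilar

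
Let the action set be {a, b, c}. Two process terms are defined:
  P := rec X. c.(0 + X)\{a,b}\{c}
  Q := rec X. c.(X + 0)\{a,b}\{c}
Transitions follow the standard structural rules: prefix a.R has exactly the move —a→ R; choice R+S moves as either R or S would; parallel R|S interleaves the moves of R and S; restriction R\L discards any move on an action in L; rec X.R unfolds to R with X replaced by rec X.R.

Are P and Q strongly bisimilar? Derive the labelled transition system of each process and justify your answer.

Reachable graph of P (2 states):
  m0 = rec X. c.(0 + X)\{a,b}\{c} → ··c··> m1
  m1 = (0 + (rec X. c.(0 + X)\{a,b}\{c}))\{a,b}\{c} → ·
Reachable graph of Q (2 states):
  n0 = rec X. c.(X + 0)\{a,b}\{c} → ··c··> n1
  n1 = ((rec X. c.(X + 0)\{a,b}\{c}) + 0)\{a,b}\{c} → ·
Bisimilarity quotient blocks:
  B0 = {m0, n0}
  B1 = {m1, n1}
m0 ∈ B0, n0 ∈ B0 → same block

P ~ Q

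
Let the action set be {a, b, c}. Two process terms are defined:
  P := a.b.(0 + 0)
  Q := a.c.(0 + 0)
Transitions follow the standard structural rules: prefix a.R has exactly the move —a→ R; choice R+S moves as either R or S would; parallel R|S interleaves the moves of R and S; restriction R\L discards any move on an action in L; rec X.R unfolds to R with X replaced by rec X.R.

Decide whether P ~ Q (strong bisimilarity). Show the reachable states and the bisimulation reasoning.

P's transition system — 3 states:
  s0 = a.b.(0 + 0) → ··a··> s1
  s1 = b.(0 + 0) → ··b··> s2
  s2 = 0 + 0 → deadlocked
Q's transition system — 3 states:
  t0 = a.c.(0 + 0) → ··a··> t1
  t1 = c.(0 + 0) → ··c··> t2
  t2 = 0 + 0 → deadlocked
Partition-refinement fixed point:
  B0 = {s0}
  B1 = {s1}
  B2 = {s2, t2}
  B3 = {t0}
  B4 = {t1}
s0 ∈ B0, t0 ∈ B3 → different blocks

P ≁ Q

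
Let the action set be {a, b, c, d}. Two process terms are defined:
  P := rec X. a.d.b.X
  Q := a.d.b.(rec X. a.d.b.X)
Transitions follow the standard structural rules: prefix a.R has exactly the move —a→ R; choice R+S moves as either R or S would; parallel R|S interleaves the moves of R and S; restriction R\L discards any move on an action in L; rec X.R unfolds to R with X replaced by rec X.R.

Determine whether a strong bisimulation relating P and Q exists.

Reachable graph of P (3 states):
  p0 = rec X. a.d.b.X ⊢ --a--▸ p1
  p1 = d.b.(rec X. a.d.b.X) ⊢ --d--▸ p2
  p2 = b.(rec X. a.d.b.X) ⊢ --b--▸ p0
Reachable graph of Q (4 states):
  q0 = a.d.b.(rec X. a.d.b.X) ⊢ --a--▸ q1
  q1 = d.b.(rec X. a.d.b.X) ⊢ --d--▸ q2
  q2 = b.(rec X. a.d.b.X) ⊢ --b--▸ q3
  q3 = rec X. a.d.b.X ⊢ --a--▸ q1
Partition-refinement fixed point:
  B0 = {p0, q0, q3}
  B1 = {p1, q1}
  B2 = {p2, q2}
p0 ∈ B0, q0 ∈ B0 → same block

YES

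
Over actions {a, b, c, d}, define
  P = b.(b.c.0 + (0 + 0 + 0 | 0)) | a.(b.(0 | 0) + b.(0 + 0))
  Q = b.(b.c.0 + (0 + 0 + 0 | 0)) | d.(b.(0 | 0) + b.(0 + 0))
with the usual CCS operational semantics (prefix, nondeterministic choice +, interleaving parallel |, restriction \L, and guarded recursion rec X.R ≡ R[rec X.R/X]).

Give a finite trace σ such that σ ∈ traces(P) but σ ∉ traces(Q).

a

LTS(P): 16 reachable states
  m0 = b.(b.c.0 + (0 + 0 + 0 | 0)) | a.(b.(0 | 0) + b.(0 + 0)) :: -a-> m1, -b-> m2
  m1 = b.(b.c.0 + (0 + 0 + 0 | 0)) | (b.(0 | 0) + b.(0 + 0)) :: -b-> m3, -b-> m4, -b-> m5
  m2 = (b.c.0 + (0 + 0 + 0 | 0)) | a.(b.(0 | 0) + b.(0 + 0)) :: -a-> m3, -b-> m6
  m3 = (b.c.0 + (0 + 0 + 0 | 0)) | (b.(0 | 0) + b.(0 + 0)) :: -b-> m7, -b-> m8, -b-> m9
  m4 = b.(b.c.0 + (0 + 0 + 0 | 0)) | (0 + 0) :: -b-> m7
  m5 = b.(b.c.0 + (0 + 0 + 0 | 0)) | (0 | 0) :: -b-> m8
  m6 = c.0 | a.(b.(0 | 0) + b.(0 + 0)) :: -a-> m9, -c-> m10
  m7 = (b.c.0 + (0 + 0 + 0 | 0)) | (0 + 0) :: -b-> m11
  m8 = (b.c.0 + (0 + 0 + 0 | 0)) | (0 | 0) :: -b-> m12
  m9 = c.0 | (b.(0 | 0) + b.(0 + 0)) :: -b-> m11, -b-> m12, -c-> m13
  m10 = 0 | a.(b.(0 | 0) + b.(0 + 0)) :: -a-> m13
  m11 = c.0 | (0 + 0) :: -c-> m14
  m12 = c.0 | (0 | 0) :: -c-> m15
  m13 = 0 | (b.(0 | 0) + b.(0 + 0)) :: -b-> m14, -b-> m15
  m14 = 0 | (0 + 0) :: ·
  m15 = 0 | (0 | 0) :: ·
LTS(Q): 16 reachable states
  n0 = b.(b.c.0 + (0 + 0 + 0 | 0)) | d.(b.(0 | 0) + b.(0 + 0)) :: -b-> n1, -d-> n2
  n1 = (b.c.0 + (0 + 0 + 0 | 0)) | d.(b.(0 | 0) + b.(0 + 0)) :: -b-> n3, -d-> n4
  n2 = b.(b.c.0 + (0 + 0 + 0 | 0)) | (b.(0 | 0) + b.(0 + 0)) :: -b-> n4, -b-> n5, -b-> n6
  n3 = c.0 | d.(b.(0 | 0) + b.(0 + 0)) :: -c-> n7, -d-> n8
  n4 = (b.c.0 + (0 + 0 + 0 | 0)) | (b.(0 | 0) + b.(0 + 0)) :: -b-> n10, -b-> n8, -b-> n9
  n5 = b.(b.c.0 + (0 + 0 + 0 | 0)) | (0 + 0) :: -b-> n9
  n6 = b.(b.c.0 + (0 + 0 + 0 | 0)) | (0 | 0) :: -b-> n10
  n7 = 0 | d.(b.(0 | 0) + b.(0 + 0)) :: -d-> n11
  n8 = c.0 | (b.(0 | 0) + b.(0 + 0)) :: -b-> n12, -b-> n13, -c-> n11
  n9 = (b.c.0 + (0 + 0 + 0 | 0)) | (0 + 0) :: -b-> n12
  n10 = (b.c.0 + (0 + 0 + 0 | 0)) | (0 | 0) :: -b-> n13
  n11 = 0 | (b.(0 | 0) + b.(0 + 0)) :: -b-> n14, -b-> n15
  n12 = c.0 | (0 + 0) :: -c-> n14
  n13 = c.0 | (0 | 0) :: -c-> n15
  n14 = 0 | (0 + 0) :: ·
  n15 = 0 | (0 | 0) :: ·
Executing a from P (initial set {m0}):
  step 1 (a): {m1}
  ✓ P
Executing a from Q (initial set {n0}):
  step 1 (a): ∅  — Q cannot continue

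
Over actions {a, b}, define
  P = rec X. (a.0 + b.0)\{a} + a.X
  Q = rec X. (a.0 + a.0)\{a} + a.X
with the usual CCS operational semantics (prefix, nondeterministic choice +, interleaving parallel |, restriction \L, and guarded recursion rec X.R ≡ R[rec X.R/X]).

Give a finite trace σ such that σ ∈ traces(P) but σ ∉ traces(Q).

Reachable graph of P (2 states):
  u0 = rec X. (a.0 + b.0)\{a} + a.X ⊢ -a-> u0, -b-> u1
  u1 = 0\{a} ⊢ ∅
Reachable graph of Q (1 states):
  v0 = rec X. (a.0 + a.0)\{a} + a.X ⊢ -a-> v0
Trace ⟨b⟩ through P, begin at {u0}:
  after b @ step 1: {u1}
  P completes σ.
Trace ⟨b⟩ through Q, begin at {v0}:
  after b @ step 1: ∅ (Q stuck)

b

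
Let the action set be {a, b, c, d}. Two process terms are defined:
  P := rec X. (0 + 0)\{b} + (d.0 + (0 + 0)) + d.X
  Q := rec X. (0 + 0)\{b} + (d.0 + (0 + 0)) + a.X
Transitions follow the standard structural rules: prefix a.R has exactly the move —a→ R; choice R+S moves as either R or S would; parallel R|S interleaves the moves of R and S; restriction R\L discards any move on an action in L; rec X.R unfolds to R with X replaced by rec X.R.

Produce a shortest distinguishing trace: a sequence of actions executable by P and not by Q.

Reachable graph of P (2 states):
  u0 = rec X. (0 + 0)\{b} + (d.0 + (0 + 0)) + d.X has moves —d→ u0, —d→ u1
  u1 = 0 has moves ·
Reachable graph of Q (2 states):
  v0 = rec X. (0 + 0)\{b} + (d.0 + (0 + 0)) + a.X has moves —a→ v0, —d→ v1
  v1 = 0 has moves ·
Executing dd from P (initial set {u0}):
  after d @ step 1: {u0, u1}
  after d @ step 2: {u0, u1}
  — P admits the full trace.
Executing dd from Q (initial set {v0}):
  after d @ step 1: {v1}
  after d @ step 2: ∅ (Q stuck)

dd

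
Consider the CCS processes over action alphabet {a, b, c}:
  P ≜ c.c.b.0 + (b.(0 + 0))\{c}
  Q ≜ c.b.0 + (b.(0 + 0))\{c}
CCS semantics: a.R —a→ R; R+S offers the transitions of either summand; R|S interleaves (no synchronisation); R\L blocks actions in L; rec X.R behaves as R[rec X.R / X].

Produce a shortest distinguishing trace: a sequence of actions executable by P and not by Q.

cc

Reachable graph of P (5 states):
  u0 = c.c.b.0 + (b.(0 + 0))\{c} :: --b--▸ u1, --c--▸ u2
  u1 = (0 + 0)\{c} :: ∅
  u2 = c.b.0 :: --c--▸ u3
  u3 = b.0 :: --b--▸ u4
  u4 = 0 :: ∅
Reachable graph of Q (4 states):
  v0 = c.b.0 + (b.(0 + 0))\{c} :: --b--▸ v1, --c--▸ v2
  v1 = (0 + 0)\{c} :: ∅
  v2 = b.0 :: --b--▸ v3
  v3 = 0 :: ∅
Trace ⟨cc⟩ through P, begin at {u0}:
  [1] c ⇒ {u2}
  [2] c ⇒ {u3}
  — P admits the full trace.
Trace ⟨cc⟩ through Q, begin at {v0}:
  [1] c ⇒ {v2}
  [2] c ⇒ ∅ (Q stuck)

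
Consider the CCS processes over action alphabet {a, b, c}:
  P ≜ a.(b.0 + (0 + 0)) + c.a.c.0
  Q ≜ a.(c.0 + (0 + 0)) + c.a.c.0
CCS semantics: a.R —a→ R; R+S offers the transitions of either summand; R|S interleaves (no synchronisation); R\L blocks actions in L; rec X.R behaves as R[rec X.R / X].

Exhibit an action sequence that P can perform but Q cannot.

ab

P's transition system — 5 states:
  u0 = a.(b.0 + (0 + 0)) + c.a.c.0 has moves --a--▸ u1, --c--▸ u2
  u1 = b.0 + (0 + 0) has moves --b--▸ u3
  u2 = a.c.0 has moves --a--▸ u4
  u3 = 0 has moves ·
  u4 = c.0 has moves --c--▸ u3
Q's transition system — 5 states:
  v0 = a.(c.0 + (0 + 0)) + c.a.c.0 has moves --a--▸ v1, --c--▸ v2
  v1 = c.0 + (0 + 0) has moves --c--▸ v3
  v2 = a.c.0 has moves --a--▸ v4
  v3 = 0 has moves ·
  v4 = c.0 has moves --c--▸ v3
Run σ = ⟨ab⟩ on P: start {u0}
  [1] a ⇒ {u1}
  [2] b ⇒ {u3}
  — P admits the full trace.
Run σ = ⟨ab⟩ on Q: start {v0}
  [1] a ⇒ {v1}
  [2] b ⇒ ∅  — Q cannot continue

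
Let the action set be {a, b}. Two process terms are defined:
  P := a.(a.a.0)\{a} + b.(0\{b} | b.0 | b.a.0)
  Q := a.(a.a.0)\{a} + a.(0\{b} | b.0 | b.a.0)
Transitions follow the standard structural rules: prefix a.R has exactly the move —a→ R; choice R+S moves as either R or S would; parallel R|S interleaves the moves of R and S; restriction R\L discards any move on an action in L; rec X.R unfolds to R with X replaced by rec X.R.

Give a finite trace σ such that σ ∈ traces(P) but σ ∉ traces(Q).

b

Reachable graph of P (8 states):
  u0 = a.(a.a.0)\{a} + b.(0\{b} | b.0 | b.a.0) has moves ··a··> u1, ··b··> u2
  u1 = (a.a.0)\{a} has moves ∅
  u2 = 0\{b} | b.0 | b.a.0 has moves ··b··> u3, ··b··> u4
  u3 = 0\{b} | 0 | b.a.0 has moves ··b··> u5
  u4 = 0\{b} | b.0 | a.0 has moves ··a··> u6, ··b··> u5
  u5 = 0\{b} | 0 | a.0 has moves ··a··> u7
  u6 = 0\{b} | b.0 | 0 has moves ··b··> u7
  u7 = 0\{b} | 0 | 0 has moves ∅
Reachable graph of Q (8 states):
  v0 = a.(a.a.0)\{a} + a.(0\{b} | b.0 | b.a.0) has moves ··a··> v1, ··a··> v2
  v1 = (a.a.0)\{a} has moves ∅
  v2 = 0\{b} | b.0 | b.a.0 has moves ··b··> v3, ··b··> v4
  v3 = 0\{b} | 0 | b.a.0 has moves ··b··> v5
  v4 = 0\{b} | b.0 | a.0 has moves ··a··> v6, ··b··> v5
  v5 = 0\{b} | 0 | a.0 has moves ··a··> v7
  v6 = 0\{b} | b.0 | 0 has moves ··b··> v7
  v7 = 0\{b} | 0 | 0 has moves ∅
Trace ⟨b⟩ through P, begin at {u0}:
  step 1 (b): {u2}
  — P admits the full trace.
Trace ⟨b⟩ through Q, begin at {v0}:
  step 1 (b): ∅ (Q stuck)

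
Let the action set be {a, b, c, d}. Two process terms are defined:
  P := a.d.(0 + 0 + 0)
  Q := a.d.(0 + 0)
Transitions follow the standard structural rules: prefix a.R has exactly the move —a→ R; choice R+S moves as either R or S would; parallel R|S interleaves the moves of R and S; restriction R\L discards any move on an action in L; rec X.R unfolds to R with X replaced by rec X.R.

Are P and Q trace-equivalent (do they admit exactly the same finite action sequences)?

P's transition system — 3 states:
  s0 = a.d.(0 + 0 + 0) | ··a··> s1
  s1 = d.(0 + 0 + 0) | ··d··> s2
  s2 = 0 + 0 + 0 | ·
Q's transition system — 3 states:
  t0 = a.d.(0 + 0) | ··a··> t1
  t1 = d.(0 + 0) | ··d··> t2
  t2 = 0 + 0 | ·
Bisimilarity quotient blocks:
  B0 = {s0, t0}
  B1 = {s1, t1}
  B2 = {s2, t2}
s0 ∈ B0, t0 ∈ B0 → same block
Bisimilar ⇒ trace-equivalent.

trace-equivalent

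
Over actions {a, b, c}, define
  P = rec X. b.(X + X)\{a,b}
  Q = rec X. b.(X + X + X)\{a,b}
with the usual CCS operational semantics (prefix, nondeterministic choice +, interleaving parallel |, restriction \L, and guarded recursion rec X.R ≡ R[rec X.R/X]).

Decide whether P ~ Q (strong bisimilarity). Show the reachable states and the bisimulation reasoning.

P's transition system — 2 states:
  s0 = rec X. b.(X + X)\{a,b} has moves -b-> s1
  s1 = ((rec X. b.(X + X)\{a,b}) + (rec X. b.(X + X)\{a,b}))\{a,b} has moves (no moves)
Q's transition system — 2 states:
  t0 = rec X. b.(X + X + X)\{a,b} has moves -b-> t1
  t1 = ((rec X. b.(X + X + X)\{a,b}) + (rec X. b.(X + X + X)\{a,b}) + (rec X. b.(X + X + X)\{a,b}))\{a,b} has moves (no moves)
Bisimilarity quotient blocks:
  B0 = {s0, t0}
  B1 = {s1, t1}
s0 ∈ B0, t0 ∈ B0 → same block

P ~ Q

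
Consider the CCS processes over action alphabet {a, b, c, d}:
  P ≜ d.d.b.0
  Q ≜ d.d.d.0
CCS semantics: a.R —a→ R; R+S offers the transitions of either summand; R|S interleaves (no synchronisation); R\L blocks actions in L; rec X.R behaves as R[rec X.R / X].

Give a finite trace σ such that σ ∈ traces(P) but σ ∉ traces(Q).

P's transition system — 4 states:
  m0 = d.d.b.0 ⊢ =d=> m1
  m1 = d.b.0 ⊢ =d=> m2
  m2 = b.0 ⊢ =b=> m3
  m3 = 0 ⊢ ∅
Q's transition system — 4 states:
  n0 = d.d.d.0 ⊢ =d=> n1
  n1 = d.d.0 ⊢ =d=> n2
  n2 = d.0 ⊢ =d=> n3
  n3 = 0 ⊢ ∅
Executing ddb from P (initial set {m0}):
  [1] d ⇒ {m1}
  [2] d ⇒ {m2}
  [3] b ⇒ {m3}
  ✓ P
Executing ddb from Q (initial set {n0}):
  [1] d ⇒ {n1}
  [2] d ⇒ {n2}
  [3] b ⇒ ∅  — Q cannot continue

ddb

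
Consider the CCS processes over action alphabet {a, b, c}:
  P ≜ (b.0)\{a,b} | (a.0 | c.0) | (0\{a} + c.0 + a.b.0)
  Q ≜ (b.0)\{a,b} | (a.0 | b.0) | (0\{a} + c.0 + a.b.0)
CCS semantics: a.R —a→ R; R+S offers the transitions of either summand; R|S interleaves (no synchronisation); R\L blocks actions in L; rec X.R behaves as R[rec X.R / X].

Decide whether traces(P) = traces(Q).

traces(P) ≠ traces(Q) — witness ⟨cc⟩

P's transition system — 12 states:
  p0 = (b.0)\{a,b} | (a.0 | c.0) | (0\{a} + c.0 + a.b.0) | —a→ p1, —a→ p2, —c→ p3, —c→ p4
  p1 = (b.0)\{a,b} | (0 | c.0) | (0\{a} + c.0 + a.b.0) | —a→ p5, —c→ p6, —c→ p7
  p2 = (b.0)\{a,b} | (a.0 | c.0) | b.0 | —a→ p5, —b→ p4, —c→ p8
  p3 = (b.0)\{a,b} | (a.0 | 0) | (0\{a} + c.0 + a.b.0) | —a→ p6, —a→ p8, —c→ p9
  p4 = (b.0)\{a,b} | (a.0 | c.0) | 0 | —a→ p7, —c→ p9
  p5 = (b.0)\{a,b} | (0 | c.0) | b.0 | —b→ p7, —c→ p10
  p6 = (b.0)\{a,b} | (0 | 0) | (0\{a} + c.0 + a.b.0) | —a→ p10, —c→ p11
  p7 = (b.0)\{a,b} | (0 | c.0) | 0 | —c→ p11
  p8 = (b.0)\{a,b} | (a.0 | 0) | b.0 | —a→ p10, —b→ p9
  p9 = (b.0)\{a,b} | (a.0 | 0) | 0 | —a→ p11
  p10 = (b.0)\{a,b} | (0 | 0) | b.0 | —b→ p11
  p11 = (b.0)\{a,b} | (0 | 0) | 0 | deadlocked
Q's transition system — 12 states:
  q0 = (b.0)\{a,b} | (a.0 | b.0) | (0\{a} + c.0 + a.b.0) | —a→ q1, —a→ q2, —b→ q3, —c→ q4
  q1 = (b.0)\{a,b} | (0 | b.0) | (0\{a} + c.0 + a.b.0) | —a→ q5, —b→ q6, —c→ q7
  q2 = (b.0)\{a,b} | (a.0 | b.0) | b.0 | —a→ q5, —b→ q4, —b→ q8
  q3 = (b.0)\{a,b} | (a.0 | 0) | (0\{a} + c.0 + a.b.0) | —a→ q6, —a→ q8, —c→ q9
  q4 = (b.0)\{a,b} | (a.0 | b.0) | 0 | —a→ q7, —b→ q9
  q5 = (b.0)\{a,b} | (0 | b.0) | b.0 | —b→ q10, —b→ q7
  q6 = (b.0)\{a,b} | (0 | 0) | (0\{a} + c.0 + a.b.0) | —a→ q10, —c→ q11
  q7 = (b.0)\{a,b} | (0 | b.0) | 0 | —b→ q11
  q8 = (b.0)\{a,b} | (a.0 | 0) | b.0 | —a→ q10, —b→ q9
  q9 = (b.0)\{a,b} | (a.0 | 0) | 0 | —a→ q11
  q10 = (b.0)\{a,b} | (0 | 0) | b.0 | —b→ q11
  q11 = (b.0)\{a,b} | (0 | 0) | 0 | deadlocked
Trace ⟨cc⟩ through P, begin at {p0}:
  after c @ step 1: {p3, p4}
  after c @ step 2: {p9}
  P completes σ.
Trace ⟨cc⟩ through Q, begin at {q0}:
  after c @ step 1: {q4}
  after c @ step 2: ∅  — Q cannot continue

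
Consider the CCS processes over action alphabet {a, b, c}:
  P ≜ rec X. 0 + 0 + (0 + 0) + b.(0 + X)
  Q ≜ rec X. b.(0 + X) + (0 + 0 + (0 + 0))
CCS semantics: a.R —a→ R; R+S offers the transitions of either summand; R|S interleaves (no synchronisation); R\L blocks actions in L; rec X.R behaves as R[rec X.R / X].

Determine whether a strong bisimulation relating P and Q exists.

YES

LTS(P): 2 reachable states
  u0 = rec X. 0 + 0 + (0 + 0) + b.(0 + X) → ··b··> u1
  u1 = 0 + (rec X. 0 + 0 + (0 + 0) + b.(0 + X)) → ··b··> u1
LTS(Q): 2 reachable states
  v0 = rec X. b.(0 + X) + (0 + 0 + (0 + 0)) → ··b··> v1
  v1 = 0 + (rec X. b.(0 + X) + (0 + 0 + (0 + 0))) → ··b··> v1
Bisimilarity quotient blocks:
  B0 = {u0, u1, v0, v1}
u0 ∈ B0, v0 ∈ B0 → same block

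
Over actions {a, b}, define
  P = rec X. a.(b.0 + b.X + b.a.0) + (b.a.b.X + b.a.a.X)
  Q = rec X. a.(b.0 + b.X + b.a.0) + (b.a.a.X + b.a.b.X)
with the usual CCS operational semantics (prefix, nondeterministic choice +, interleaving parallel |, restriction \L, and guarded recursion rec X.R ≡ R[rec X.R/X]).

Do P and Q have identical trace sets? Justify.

trace-equivalent

P's transition system — 8 states:
  s0 = rec X. a.(b.0 + b.X + b.a.0) + (b.a.b.X + b.a.a.X) :: =a=> s1, =b=> s2, =b=> s3
  s1 = b.0 + b.(rec X. a.(b.0 + b.X + b.a.0) + (b.a.b.X + b.a.a.X)) + b.a.0 :: =b=> s0, =b=> s4, =b=> s5
  s2 = a.a.(rec X. a.(b.0 + b.X + b.a.0) + (b.a.b.X + b.a.a.X)) :: =a=> s6
  s3 = a.b.(rec X. a.(b.0 + b.X + b.a.0) + (b.a.b.X + b.a.a.X)) :: =a=> s7
  s4 = 0 :: ∅
  s5 = a.0 :: =a=> s4
  s6 = a.(rec X. a.(b.0 + b.X + b.a.0) + (b.a.b.X + b.a.a.X)) :: =a=> s0
  s7 = b.(rec X. a.(b.0 + b.X + b.a.0) + (b.a.b.X + b.a.a.X)) :: =b=> s0
Q's transition system — 8 states:
  t0 = rec X. a.(b.0 + b.X + b.a.0) + (b.a.a.X + b.a.b.X) :: =a=> t1, =b=> t2, =b=> t3
  t1 = b.0 + b.(rec X. a.(b.0 + b.X + b.a.0) + (b.a.a.X + b.a.b.X)) + b.a.0 :: =b=> t0, =b=> t4, =b=> t5
  t2 = a.a.(rec X. a.(b.0 + b.X + b.a.0) + (b.a.a.X + b.a.b.X)) :: =a=> t6
  t3 = a.b.(rec X. a.(b.0 + b.X + b.a.0) + (b.a.a.X + b.a.b.X)) :: =a=> t7
  t4 = 0 :: ∅
  t5 = a.0 :: =a=> t4
  t6 = a.(rec X. a.(b.0 + b.X + b.a.0) + (b.a.a.X + b.a.b.X)) :: =a=> t0
  t7 = b.(rec X. a.(b.0 + b.X + b.a.0) + (b.a.a.X + b.a.b.X)) :: =b=> t0
Bisimilarity quotient blocks:
  B0 = {s0, t0}
  B1 = {s2, t2}
  B2 = {s6, t6}
  B3 = {s3, t3}
  B4 = {s7, t7}
  B5 = {s1, t1}
  B6 = {s5, t5}
  B7 = {s4, t4}
s0 ∈ B0, t0 ∈ B0 → same block
Bisimilar ⇒ trace-equivalent.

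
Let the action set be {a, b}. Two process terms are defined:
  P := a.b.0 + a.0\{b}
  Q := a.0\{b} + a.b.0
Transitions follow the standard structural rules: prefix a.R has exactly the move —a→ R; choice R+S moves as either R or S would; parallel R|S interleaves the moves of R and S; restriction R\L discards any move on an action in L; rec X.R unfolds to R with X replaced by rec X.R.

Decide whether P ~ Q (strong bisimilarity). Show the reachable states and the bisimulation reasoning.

P ~ Q

LTS(P): 4 reachable states
  m0 = a.b.0 + a.0\{b} → -a-> m1, -a-> m2
  m1 = 0\{b} → deadlocked
  m2 = b.0 → -b-> m3
  m3 = 0 → deadlocked
LTS(Q): 4 reachable states
  n0 = a.0\{b} + a.b.0 → -a-> n1, -a-> n2
  n1 = 0\{b} → deadlocked
  n2 = b.0 → -b-> n3
  n3 = 0 → deadlocked
Coarsest stable partition (strong bisimilarity classes):
  B0 = {m0, n0}
  B1 = {m2, n2}
  B2 = {m1, m3, n1, n3}
m0 ∈ B0, n0 ∈ B0 → same block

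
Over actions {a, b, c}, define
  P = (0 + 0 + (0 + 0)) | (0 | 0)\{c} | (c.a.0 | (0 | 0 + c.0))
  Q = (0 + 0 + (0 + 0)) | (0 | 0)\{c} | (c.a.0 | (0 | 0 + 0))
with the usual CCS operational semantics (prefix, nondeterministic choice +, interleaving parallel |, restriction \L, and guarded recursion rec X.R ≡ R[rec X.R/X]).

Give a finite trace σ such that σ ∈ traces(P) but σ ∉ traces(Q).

cc

LTS(P): 6 reachable states
  m0 = (0 + 0 + (0 + 0)) | (0 | 0)\{c} | (c.a.0 | (0 | 0 + c.0)) | --c--▸ m1, --c--▸ m2
  m1 = (0 + 0 + (0 + 0)) | (0 | 0)\{c} | (a.0 | (0 | 0 + c.0)) | --a--▸ m3, --c--▸ m4
  m2 = (0 + 0 + (0 + 0)) | (0 | 0)\{c} | (c.a.0 | 0) | --c--▸ m4
  m3 = (0 + 0 + (0 + 0)) | (0 | 0)\{c} | (0 | (0 | 0 + c.0)) | --c--▸ m5
  m4 = (0 + 0 + (0 + 0)) | (0 | 0)\{c} | (a.0 | 0) | --a--▸ m5
  m5 = (0 + 0 + (0 + 0)) | (0 | 0)\{c} | (0 | 0) | (no moves)
LTS(Q): 3 reachable states
  n0 = (0 + 0 + (0 + 0)) | (0 | 0)\{c} | (c.a.0 | (0 | 0 + 0)) | --c--▸ n1
  n1 = (0 + 0 + (0 + 0)) | (0 | 0)\{c} | (a.0 | (0 | 0 + 0)) | --a--▸ n2
  n2 = (0 + 0 + (0 + 0)) | (0 | 0)\{c} | (0 | (0 | 0 + 0)) | (no moves)
Trace ⟨cc⟩ through P, begin at {m0}:
  step 1 (c): {m1, m2}
  step 2 (c): {m4}
  — P admits the full trace.
Trace ⟨cc⟩ through Q, begin at {n0}:
  step 1 (c): {n1}
  step 2 (c): ∅ (Q stuck)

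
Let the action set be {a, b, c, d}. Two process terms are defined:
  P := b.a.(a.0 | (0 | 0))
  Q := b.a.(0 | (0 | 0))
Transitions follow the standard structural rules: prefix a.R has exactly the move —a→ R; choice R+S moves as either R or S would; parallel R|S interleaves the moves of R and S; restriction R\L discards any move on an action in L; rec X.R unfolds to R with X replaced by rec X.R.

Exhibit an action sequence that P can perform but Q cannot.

baa

P's transition system — 4 states:
  m0 = b.a.(a.0 | (0 | 0)) ⊢ —b→ m1
  m1 = a.(a.0 | (0 | 0)) ⊢ —a→ m2
  m2 = a.0 | (0 | 0) ⊢ —a→ m3
  m3 = 0 | (0 | 0) ⊢ deadlocked
Q's transition system — 3 states:
  n0 = b.a.(0 | (0 | 0)) ⊢ —b→ n1
  n1 = a.(0 | (0 | 0)) ⊢ —a→ n2
  n2 = 0 | (0 | 0) ⊢ deadlocked
Trace ⟨baa⟩ through P, begin at {m0}:
  after b @ step 1: {m1}
  after a @ step 2: {m2}
  after a @ step 3: {m3}
  P completes σ.
Trace ⟨baa⟩ through Q, begin at {n0}:
  after b @ step 1: {n1}
  after a @ step 2: {n2}
  after a @ step 3: no successor for Q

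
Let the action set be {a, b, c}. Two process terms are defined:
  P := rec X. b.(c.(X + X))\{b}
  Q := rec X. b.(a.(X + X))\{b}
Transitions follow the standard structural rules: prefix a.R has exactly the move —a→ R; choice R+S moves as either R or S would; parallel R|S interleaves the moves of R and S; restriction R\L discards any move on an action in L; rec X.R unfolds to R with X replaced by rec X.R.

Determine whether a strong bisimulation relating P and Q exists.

not bisimilar

P's transition system — 3 states:
  p0 = rec X. b.(c.(X + X))\{b} ⊢ --b--▸ p1
  p1 = (c.((rec X. b.(c.(X + X))\{b}) + (rec X. b.(c.(X + X))\{b})))\{b} ⊢ --c--▸ p2
  p2 = ((rec X. b.(c.(X + X))\{b}) + (rec X. b.(c.(X + X))\{b}))\{b} ⊢ stopped
Q's transition system — 3 states:
  q0 = rec X. b.(a.(X + X))\{b} ⊢ --b--▸ q1
  q1 = (a.((rec X. b.(a.(X + X))\{b}) + (rec X. b.(a.(X + X))\{b})))\{b} ⊢ --a--▸ q2
  q2 = ((rec X. b.(a.(X + X))\{b}) + (rec X. b.(a.(X + X))\{b}))\{b} ⊢ stopped
Coarsest stable partition (strong bisimilarity classes):
  B0 = {p0}
  B1 = {p1}
  B2 = {p2, q2}
  B3 = {q0}
  B4 = {q1}
p0 ∈ B0, q0 ∈ B3 → different blocks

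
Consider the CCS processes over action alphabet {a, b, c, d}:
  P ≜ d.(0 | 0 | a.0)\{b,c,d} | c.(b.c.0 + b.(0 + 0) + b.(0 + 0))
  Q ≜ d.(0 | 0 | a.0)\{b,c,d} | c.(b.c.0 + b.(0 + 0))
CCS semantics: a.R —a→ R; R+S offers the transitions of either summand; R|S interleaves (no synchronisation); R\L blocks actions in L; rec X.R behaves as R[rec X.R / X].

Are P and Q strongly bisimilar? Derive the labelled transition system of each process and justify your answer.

P ~ Q

Reachable graph of P (15 states):
  m0 = d.(0 | 0 | a.0)\{b,c,d} | c.(b.c.0 + b.(0 + 0) + b.(0 + 0)) ⊢ --c--▸ m1, --d--▸ m2
  m1 = d.(0 | 0 | a.0)\{b,c,d} | (b.c.0 + b.(0 + 0) + b.(0 + 0)) ⊢ --b--▸ m3, --b--▸ m4, --d--▸ m5
  m2 = (0 | 0 | a.0)\{b,c,d} | c.(b.c.0 + b.(0 + 0) + b.(0 + 0)) ⊢ --a--▸ m6, --c--▸ m5
  m3 = d.(0 | 0 | a.0)\{b,c,d} | (0 + 0) ⊢ --d--▸ m7
  m4 = d.(0 | 0 | a.0)\{b,c,d} | c.0 ⊢ --c--▸ m8, --d--▸ m9
  m5 = (0 | 0 | a.0)\{b,c,d} | (b.c.0 + b.(0 + 0) + b.(0 + 0)) ⊢ --a--▸ m10, --b--▸ m7, --b--▸ m9
  m6 = (0 | 0 | 0)\{b,c,d} | c.(b.c.0 + b.(0 + 0) + b.(0 + 0)) ⊢ --c--▸ m10
  m7 = (0 | 0 | a.0)\{b,c,d} | (0 + 0) ⊢ --a--▸ m11
  m8 = d.(0 | 0 | a.0)\{b,c,d} | 0 ⊢ --d--▸ m12
  m9 = (0 | 0 | a.0)\{b,c,d} | c.0 ⊢ --a--▸ m13, --c--▸ m12
  m10 = (0 | 0 | 0)\{b,c,d} | (b.c.0 + b.(0 + 0) + b.(0 + 0)) ⊢ --b--▸ m11, --b--▸ m13
  m11 = (0 | 0 | 0)\{b,c,d} | (0 + 0) ⊢ ·
  m12 = (0 | 0 | a.0)\{b,c,d} | 0 ⊢ --a--▸ m14
  m13 = (0 | 0 | 0)\{b,c,d} | c.0 ⊢ --c--▸ m14
  m14 = (0 | 0 | 0)\{b,c,d} | 0 ⊢ ·
Reachable graph of Q (15 states):
  n0 = d.(0 | 0 | a.0)\{b,c,d} | c.(b.c.0 + b.(0 + 0)) ⊢ --c--▸ n1, --d--▸ n2
  n1 = d.(0 | 0 | a.0)\{b,c,d} | (b.c.0 + b.(0 + 0)) ⊢ --b--▸ n3, --b--▸ n4, --d--▸ n5
  n2 = (0 | 0 | a.0)\{b,c,d} | c.(b.c.0 + b.(0 + 0)) ⊢ --a--▸ n6, --c--▸ n5
  n3 = d.(0 | 0 | a.0)\{b,c,d} | (0 + 0) ⊢ --d--▸ n7
  n4 = d.(0 | 0 | a.0)\{b,c,d} | c.0 ⊢ --c--▸ n8, --d--▸ n9
  n5 = (0 | 0 | a.0)\{b,c,d} | (b.c.0 + b.(0 + 0)) ⊢ --a--▸ n10, --b--▸ n7, --b--▸ n9
  n6 = (0 | 0 | 0)\{b,c,d} | c.(b.c.0 + b.(0 + 0)) ⊢ --c--▸ n10
  n7 = (0 | 0 | a.0)\{b,c,d} | (0 + 0) ⊢ --a--▸ n11
  n8 = d.(0 | 0 | a.0)\{b,c,d} | 0 ⊢ --d--▸ n12
  n9 = (0 | 0 | a.0)\{b,c,d} | c.0 ⊢ --a--▸ n13, --c--▸ n12
  n10 = (0 | 0 | 0)\{b,c,d} | (b.c.0 + b.(0 + 0)) ⊢ --b--▸ n11, --b--▸ n13
  n11 = (0 | 0 | 0)\{b,c,d} | (0 + 0) ⊢ ·
  n12 = (0 | 0 | a.0)\{b,c,d} | 0 ⊢ --a--▸ n14
  n13 = (0 | 0 | 0)\{b,c,d} | c.0 ⊢ --c--▸ n14
  n14 = (0 | 0 | 0)\{b,c,d} | 0 ⊢ ·
Partition-refinement fixed point:
  B0 = {m0, n0}
  B1 = {m2, n2}
  B2 = {m5, n5}
  B3 = {m12, m7, n12, n7}
  B4 = {m11, m14, n11, n14}
  B5 = {m10, n10}
  B6 = {m13, n13}
  B7 = {m9, n9}
  B8 = {m6, n6}
  B9 = {m1, n1}
  B10 = {m4, n4}
  B11 = {m3, m8, n3, n8}
m0 ∈ B0, n0 ∈ B0 → same block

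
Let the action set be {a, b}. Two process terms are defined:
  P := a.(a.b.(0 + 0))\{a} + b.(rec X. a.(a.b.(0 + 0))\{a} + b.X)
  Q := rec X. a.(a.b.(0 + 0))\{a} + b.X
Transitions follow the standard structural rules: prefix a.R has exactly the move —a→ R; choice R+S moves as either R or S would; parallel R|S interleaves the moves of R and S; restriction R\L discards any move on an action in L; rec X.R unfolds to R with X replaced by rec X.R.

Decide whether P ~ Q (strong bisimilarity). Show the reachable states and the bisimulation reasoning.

P ~ Q

Reachable graph of P (3 states):
  m0 = a.(a.b.(0 + 0))\{a} + b.(rec X. a.(a.b.(0 + 0))\{a} + b.X) → ··a··> m1, ··b··> m2
  m1 = (a.b.(0 + 0))\{a} → (no moves)
  m2 = rec X. a.(a.b.(0 + 0))\{a} + b.X → ··a··> m1, ··b··> m2
Reachable graph of Q (2 states):
  n0 = rec X. a.(a.b.(0 + 0))\{a} + b.X → ··a··> n1, ··b··> n0
  n1 = (a.b.(0 + 0))\{a} → (no moves)
Partition-refinement fixed point:
  B0 = {m0, m2, n0}
  B1 = {m1, n1}
m0 ∈ B0, n0 ∈ B0 → same block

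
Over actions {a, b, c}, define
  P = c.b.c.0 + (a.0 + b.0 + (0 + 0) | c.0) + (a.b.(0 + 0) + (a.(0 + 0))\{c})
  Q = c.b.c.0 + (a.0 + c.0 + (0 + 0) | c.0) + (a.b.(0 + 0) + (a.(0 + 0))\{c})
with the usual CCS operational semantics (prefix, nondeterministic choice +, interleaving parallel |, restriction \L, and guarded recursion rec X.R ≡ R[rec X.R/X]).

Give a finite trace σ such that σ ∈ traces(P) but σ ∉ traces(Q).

b

P's transition system — 8 states:
  u0 = c.b.c.0 + (a.0 + b.0 + (0 + 0) | c.0) + (a.b.(0 + 0) + (a.(0 + 0))\{c}) | ··a··> u1, ··a··> u2, ··a··> u3, ··b··> u2, ··c··> u4, ··c··> u5
  u1 = (0 + 0)\{c} | ·
  u2 = 0 | ·
  u3 = b.(0 + 0) | ··b··> u6
  u4 = (0 + 0) | 0 | ·
  u5 = b.c.0 | ··b··> u7
  u6 = 0 + 0 | ·
  u7 = c.0 | ··c··> u2
Q's transition system — 8 states:
  v0 = c.b.c.0 + (a.0 + c.0 + (0 + 0) | c.0) + (a.b.(0 + 0) + (a.(0 + 0))\{c}) | ··a··> v1, ··a··> v2, ··a··> v3, ··c··> v2, ··c··> v4, ··c··> v5
  v1 = (0 + 0)\{c} | ·
  v2 = 0 | ·
  v3 = b.(0 + 0) | ··b··> v6
  v4 = (0 + 0) | 0 | ·
  v5 = b.c.0 | ··b··> v7
  v6 = 0 + 0 | ·
  v7 = c.0 | ··c··> v2
Trace ⟨b⟩ through P, begin at {u0}:
  [1] b ⇒ {u2}
  P completes σ.
Trace ⟨b⟩ through Q, begin at {v0}:
  [1] b ⇒ no successor for Q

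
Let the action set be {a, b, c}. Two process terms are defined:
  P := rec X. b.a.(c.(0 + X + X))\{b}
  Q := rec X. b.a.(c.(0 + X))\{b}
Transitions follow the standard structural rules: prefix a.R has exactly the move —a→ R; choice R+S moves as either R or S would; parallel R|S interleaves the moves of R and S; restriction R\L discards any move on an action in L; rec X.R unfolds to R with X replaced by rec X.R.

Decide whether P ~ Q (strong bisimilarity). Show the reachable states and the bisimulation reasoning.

P ~ Q

LTS(P): 4 reachable states
  p0 = rec X. b.a.(c.(0 + X + X))\{b} has moves =b=> p1
  p1 = a.(c.(0 + (rec X. b.a.(c.(0 + X + X))\{b}) + (rec X. b.a.(c.(0 + X + X))\{b})))\{b} has moves =a=> p2
  p2 = (c.(0 + (rec X. b.a.(c.(0 + X + X))\{b}) + (rec X. b.a.(c.(0 + X + X))\{b})))\{b} has moves =c=> p3
  p3 = (0 + (rec X. b.a.(c.(0 + X + X))\{b}) + (rec X. b.a.(c.(0 + X + X))\{b}))\{b} has moves (no moves)
LTS(Q): 4 reachable states
  q0 = rec X. b.a.(c.(0 + X))\{b} has moves =b=> q1
  q1 = a.(c.(0 + (rec X. b.a.(c.(0 + X))\{b})))\{b} has moves =a=> q2
  q2 = (c.(0 + (rec X. b.a.(c.(0 + X))\{b})))\{b} has moves =c=> q3
  q3 = (0 + (rec X. b.a.(c.(0 + X))\{b}))\{b} has moves (no moves)
Coarsest stable partition (strong bisimilarity classes):
  B0 = {p0, q0}
  B1 = {p1, q1}
  B2 = {p2, q2}
  B3 = {p3, q3}
p0 ∈ B0, q0 ∈ B0 → same block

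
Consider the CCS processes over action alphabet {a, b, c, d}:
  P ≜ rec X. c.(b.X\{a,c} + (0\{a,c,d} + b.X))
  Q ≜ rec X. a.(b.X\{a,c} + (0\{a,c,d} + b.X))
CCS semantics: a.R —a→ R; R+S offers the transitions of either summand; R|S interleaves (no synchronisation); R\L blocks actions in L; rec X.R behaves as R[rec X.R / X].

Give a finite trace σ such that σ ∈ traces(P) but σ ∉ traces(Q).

c

LTS(P): 3 reachable states
  s0 = rec X. c.(b.X\{a,c} + (0\{a,c,d} + b.X)) | -c-> s1
  s1 = b.(rec X. c.(b.X\{a,c} + (0\{a,c,d} + b.X)))\{a,c} + (0\{a,c,d} + b.(rec X. c.(b.X\{a,c} + (0\{a,c,d} + b.X)))) | -b-> s0, -b-> s2
  s2 = (rec X. c.(b.X\{a,c} + (0\{a,c,d} + b.X)))\{a,c} | (no moves)
LTS(Q): 3 reachable states
  t0 = rec X. a.(b.X\{a,c} + (0\{a,c,d} + b.X)) | -a-> t1
  t1 = b.(rec X. a.(b.X\{a,c} + (0\{a,c,d} + b.X)))\{a,c} + (0\{a,c,d} + b.(rec X. a.(b.X\{a,c} + (0\{a,c,d} + b.X)))) | -b-> t0, -b-> t2
  t2 = (rec X. a.(b.X\{a,c} + (0\{a,c,d} + b.X)))\{a,c} | (no moves)
Trace ⟨c⟩ through P, begin at {s0}:
  step 1 (c): {s1}
  — P admits the full trace.
Trace ⟨c⟩ through Q, begin at {t0}:
  step 1 (c): ∅ (Q stuck)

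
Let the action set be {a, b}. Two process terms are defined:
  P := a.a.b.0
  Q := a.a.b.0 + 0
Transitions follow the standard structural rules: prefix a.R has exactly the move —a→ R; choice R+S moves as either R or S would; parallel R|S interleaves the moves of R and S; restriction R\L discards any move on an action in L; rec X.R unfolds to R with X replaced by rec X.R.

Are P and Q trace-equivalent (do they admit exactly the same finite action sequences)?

traces(P) = traces(Q)

Reachable graph of P (4 states):
  m0 = a.a.b.0 ⊢ =a=> m1
  m1 = a.b.0 ⊢ =a=> m2
  m2 = b.0 ⊢ =b=> m3
  m3 = 0 ⊢ ∅
Reachable graph of Q (4 states):
  n0 = a.a.b.0 + 0 ⊢ =a=> n1
  n1 = a.b.0 ⊢ =a=> n2
  n2 = b.0 ⊢ =b=> n3
  n3 = 0 ⊢ ∅
Partition-refinement fixed point:
  B0 = {m0, n0}
  B1 = {m1, n1}
  B2 = {m2, n2}
  B3 = {m3, n3}
m0 ∈ B0, n0 ∈ B0 → same block
Bisimilar ⇒ trace-equivalent.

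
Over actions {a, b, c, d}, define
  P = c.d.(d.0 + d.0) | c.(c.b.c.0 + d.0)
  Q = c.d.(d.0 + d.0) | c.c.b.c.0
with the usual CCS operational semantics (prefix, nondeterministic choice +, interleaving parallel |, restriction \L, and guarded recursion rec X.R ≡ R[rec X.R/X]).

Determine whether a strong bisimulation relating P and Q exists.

P ≁ Q

P's transition system — 20 states:
  s0 = c.d.(d.0 + d.0) | c.(c.b.c.0 + d.0) :: --c--▸ s1, --c--▸ s2
  s1 = c.d.(d.0 + d.0) | (c.b.c.0 + d.0) :: --c--▸ s3, --c--▸ s4, --d--▸ s5
  s2 = d.(d.0 + d.0) | c.(c.b.c.0 + d.0) :: --c--▸ s4, --d--▸ s6
  s3 = c.d.(d.0 + d.0) | b.c.0 :: --b--▸ s7, --c--▸ s8
  s4 = d.(d.0 + d.0) | (c.b.c.0 + d.0) :: --c--▸ s8, --d--▸ s10, --d--▸ s9
  s5 = c.d.(d.0 + d.0) | 0 :: --c--▸ s10
  s6 = (d.0 + d.0) | c.(c.b.c.0 + d.0) :: --c--▸ s9, --d--▸ s11
  s7 = c.d.(d.0 + d.0) | c.0 :: --c--▸ s12, --c--▸ s5
  s8 = d.(d.0 + d.0) | b.c.0 :: --b--▸ s12, --d--▸ s13
  s9 = (d.0 + d.0) | (c.b.c.0 + d.0) :: --c--▸ s13, --d--▸ s14, --d--▸ s15
  s10 = d.(d.0 + d.0) | 0 :: --d--▸ s14
  s11 = 0 | c.(c.b.c.0 + d.0) :: --c--▸ s15
  s12 = d.(d.0 + d.0) | c.0 :: --c--▸ s10, --d--▸ s16
  s13 = (d.0 + d.0) | b.c.0 :: --b--▸ s16, --d--▸ s17
  s14 = (d.0 + d.0) | 0 :: --d--▸ s18
  s15 = 0 | (c.b.c.0 + d.0) :: --c--▸ s17, --d--▸ s18
  s16 = (d.0 + d.0) | c.0 :: --c--▸ s14, --d--▸ s19
  s17 = 0 | b.c.0 :: --b--▸ s19
  s18 = 0 | 0 :: ∅
  s19 = 0 | c.0 :: --c--▸ s18
Q's transition system — 20 states:
  t0 = c.d.(d.0 + d.0) | c.c.b.c.0 :: --c--▸ t1, --c--▸ t2
  t1 = c.d.(d.0 + d.0) | c.b.c.0 :: --c--▸ t3, --c--▸ t4
  t2 = d.(d.0 + d.0) | c.c.b.c.0 :: --c--▸ t4, --d--▸ t5
  t3 = c.d.(d.0 + d.0) | b.c.0 :: --b--▸ t6, --c--▸ t7
  t4 = d.(d.0 + d.0) | c.b.c.0 :: --c--▸ t7, --d--▸ t8
  t5 = (d.0 + d.0) | c.c.b.c.0 :: --c--▸ t8, --d--▸ t9
  t6 = c.d.(d.0 + d.0) | c.0 :: --c--▸ t10, --c--▸ t11
  t7 = d.(d.0 + d.0) | b.c.0 :: --b--▸ t11, --d--▸ t12
  t8 = (d.0 + d.0) | c.b.c.0 :: --c--▸ t12, --d--▸ t13
  t9 = 0 | c.c.b.c.0 :: --c--▸ t13
  t10 = c.d.(d.0 + d.0) | 0 :: --c--▸ t14
  t11 = d.(d.0 + d.0) | c.0 :: --c--▸ t14, --d--▸ t15
  t12 = (d.0 + d.0) | b.c.0 :: --b--▸ t15, --d--▸ t16
  t13 = 0 | c.b.c.0 :: --c--▸ t16
  t14 = d.(d.0 + d.0) | 0 :: --d--▸ t17
  t15 = (d.0 + d.0) | c.0 :: --c--▸ t17, --d--▸ t18
  t16 = 0 | b.c.0 :: --b--▸ t18
  t17 = (d.0 + d.0) | 0 :: --d--▸ t19
  t18 = 0 | c.0 :: --c--▸ t19
  t19 = 0 | 0 :: ∅
Partition-refinement fixed point:
  B0 = {s0}
  B1 = {s2}
  B2 = {s4}
  B3 = {s8, t7}
  B4 = {s13, t12}
  B5 = {s16, t15}
  B6 = {s14, t17}
  B7 = {s18, t19}
  B8 = {s19, t18}
  B9 = {s17, t16}
  B10 = {s12, t11}
  B11 = {s10, t14}
  B12 = {s9}
  B13 = {s15}
  B14 = {s6}
  B15 = {s11}
  B16 = {s1}
  B17 = {s5, t10}
  B18 = {s3, t3}
  B19 = {s7, t6}
  B20 = {t0}
  B21 = {t1}
  B22 = {t4}
  B23 = {t8}
  B24 = {t13}
  B25 = {t2}
  B26 = {t5}
  B27 = {t9}
s0 ∈ B0, t0 ∈ B20 → different blocks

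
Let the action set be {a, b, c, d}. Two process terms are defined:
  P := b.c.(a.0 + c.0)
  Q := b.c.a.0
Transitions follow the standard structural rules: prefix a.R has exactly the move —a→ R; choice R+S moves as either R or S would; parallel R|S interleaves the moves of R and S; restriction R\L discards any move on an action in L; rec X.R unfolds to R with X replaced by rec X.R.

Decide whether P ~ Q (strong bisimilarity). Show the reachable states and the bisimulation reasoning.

NO

LTS(P): 4 reachable states
  u0 = b.c.(a.0 + c.0) → —b→ u1
  u1 = c.(a.0 + c.0) → —c→ u2
  u2 = a.0 + c.0 → —a→ u3, —c→ u3
  u3 = 0 → ·
LTS(Q): 4 reachable states
  v0 = b.c.a.0 → —b→ v1
  v1 = c.a.0 → —c→ v2
  v2 = a.0 → —a→ v3
  v3 = 0 → ·
Partition-refinement fixed point:
  B0 = {u0}
  B1 = {u1}
  B2 = {u2}
  B3 = {u3, v3}
  B4 = {v0}
  B5 = {v1}
  B6 = {v2}
u0 ∈ B0, v0 ∈ B4 → different blocks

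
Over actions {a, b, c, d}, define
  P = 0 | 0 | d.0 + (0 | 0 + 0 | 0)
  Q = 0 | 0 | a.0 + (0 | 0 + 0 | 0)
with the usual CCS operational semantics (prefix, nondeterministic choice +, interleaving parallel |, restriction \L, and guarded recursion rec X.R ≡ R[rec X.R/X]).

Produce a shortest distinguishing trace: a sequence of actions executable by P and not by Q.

P's transition system — 2 states:
  u0 = 0 | 0 | d.0 + (0 | 0 + 0 | 0) ⊢ --d--▸ u1
  u1 = 0 | 0 | 0 ⊢ stopped
Q's transition system — 2 states:
  v0 = 0 | 0 | a.0 + (0 | 0 + 0 | 0) ⊢ --a--▸ v1
  v1 = 0 | 0 | 0 ⊢ stopped
Run σ = ⟨d⟩ on P: start {u0}
  after d @ step 1: {u1}
  ✓ P
Run σ = ⟨d⟩ on Q: start {v0}
  after d @ step 1: ∅ (Q stuck)

d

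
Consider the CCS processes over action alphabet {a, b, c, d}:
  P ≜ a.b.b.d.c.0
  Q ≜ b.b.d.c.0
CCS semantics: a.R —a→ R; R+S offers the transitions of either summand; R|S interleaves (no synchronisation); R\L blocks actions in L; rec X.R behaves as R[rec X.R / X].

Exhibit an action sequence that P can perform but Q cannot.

a

P's transition system — 6 states:
  u0 = a.b.b.d.c.0 → =a=> u1
  u1 = b.b.d.c.0 → =b=> u2
  u2 = b.d.c.0 → =b=> u3
  u3 = d.c.0 → =d=> u4
  u4 = c.0 → =c=> u5
  u5 = 0 → (no moves)
Q's transition system — 5 states:
  v0 = b.b.d.c.0 → =b=> v1
  v1 = b.d.c.0 → =b=> v2
  v2 = d.c.0 → =d=> v3
  v3 = c.0 → =c=> v4
  v4 = 0 → (no moves)
Trace ⟨a⟩ through P, begin at {u0}:
  after a @ step 1: {u1}
  — P admits the full trace.
Trace ⟨a⟩ through Q, begin at {v0}:
  after a @ step 1: no successor for Q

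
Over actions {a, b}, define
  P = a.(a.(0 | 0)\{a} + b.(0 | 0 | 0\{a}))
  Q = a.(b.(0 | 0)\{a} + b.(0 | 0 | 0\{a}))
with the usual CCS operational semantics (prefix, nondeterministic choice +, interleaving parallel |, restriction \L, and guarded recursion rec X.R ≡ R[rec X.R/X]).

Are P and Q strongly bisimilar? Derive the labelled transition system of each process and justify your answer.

not bisimilar

Reachable graph of P (4 states):
  u0 = a.(a.(0 | 0)\{a} + b.(0 | 0 | 0\{a})) :: -a-> u1
  u1 = a.(0 | 0)\{a} + b.(0 | 0 | 0\{a}) :: -a-> u2, -b-> u3
  u2 = (0 | 0)\{a} :: ∅
  u3 = 0 | 0 | 0\{a} :: ∅
Reachable graph of Q (4 states):
  v0 = a.(b.(0 | 0)\{a} + b.(0 | 0 | 0\{a})) :: -a-> v1
  v1 = b.(0 | 0)\{a} + b.(0 | 0 | 0\{a}) :: -b-> v2, -b-> v3
  v2 = (0 | 0)\{a} :: ∅
  v3 = 0 | 0 | 0\{a} :: ∅
Partition-refinement fixed point:
  B0 = {u0}
  B1 = {u1}
  B2 = {u2, u3, v2, v3}
  B3 = {v0}
  B4 = {v1}
u0 ∈ B0, v0 ∈ B3 → different blocks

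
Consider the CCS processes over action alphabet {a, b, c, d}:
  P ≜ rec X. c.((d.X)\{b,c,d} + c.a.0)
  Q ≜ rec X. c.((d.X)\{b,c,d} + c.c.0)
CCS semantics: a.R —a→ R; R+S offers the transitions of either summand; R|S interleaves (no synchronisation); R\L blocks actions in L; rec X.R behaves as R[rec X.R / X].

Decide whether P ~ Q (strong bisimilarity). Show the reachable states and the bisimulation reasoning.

Reachable graph of P (4 states):
  p0 = rec X. c.((d.X)\{b,c,d} + c.a.0) :: —c→ p1
  p1 = (d.(rec X. c.((d.X)\{b,c,d} + c.a.0)))\{b,c,d} + c.a.0 :: —c→ p2
  p2 = a.0 :: —a→ p3
  p3 = 0 :: stopped
Reachable graph of Q (4 states):
  q0 = rec X. c.((d.X)\{b,c,d} + c.c.0) :: —c→ q1
  q1 = (d.(rec X. c.((d.X)\{b,c,d} + c.c.0)))\{b,c,d} + c.c.0 :: —c→ q2
  q2 = c.0 :: —c→ q3
  q3 = 0 :: stopped
Partition-refinement fixed point:
  B0 = {p0}
  B1 = {p1}
  B2 = {p2}
  B3 = {p3, q3}
  B4 = {q0}
  B5 = {q1}
  B6 = {q2}
p0 ∈ B0, q0 ∈ B4 → different blocks

not bisimilar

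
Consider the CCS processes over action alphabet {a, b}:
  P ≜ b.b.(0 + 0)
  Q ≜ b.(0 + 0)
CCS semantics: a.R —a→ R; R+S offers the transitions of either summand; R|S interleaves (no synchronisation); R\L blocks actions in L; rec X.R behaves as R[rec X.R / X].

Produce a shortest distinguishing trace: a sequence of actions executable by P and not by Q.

Reachable graph of P (3 states):
  m0 = b.b.(0 + 0) ⊢ =b=> m1
  m1 = b.(0 + 0) ⊢ =b=> m2
  m2 = 0 + 0 ⊢ ·
Reachable graph of Q (2 states):
  n0 = b.(0 + 0) ⊢ =b=> n1
  n1 = 0 + 0 ⊢ ·
Executing bb from P (initial set {m0}):
  step 1 (b): {m1}
  step 2 (b): {m2}
  ✓ P
Executing bb from Q (initial set {n0}):
  step 1 (b): {n1}
  step 2 (b): no successor for Q

bb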